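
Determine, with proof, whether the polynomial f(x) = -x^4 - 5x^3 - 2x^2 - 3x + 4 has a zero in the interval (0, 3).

Yes, f has a root in the interval.

f(0) = 4 and f(3) = -239, which have opposite signs.
Since f is a polynomial it is continuous on [0, 3].
By the Intermediate Value Theorem, f takes the value 0 somewhere in the open interval.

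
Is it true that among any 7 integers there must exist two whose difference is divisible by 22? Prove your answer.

Try 7 consecutive integers, 18, 19, …, 24. Their remainders mod 22 are 18, 19, 20, 21, 0, 1, 2 — pairwise different, as any 7 ≤ 22 consecutive integers have distinct residues.
No two share a residue, so no pair has difference divisible by 22; the claim fails for this set.

No, the set {18, 19, 20, 21, 22, 23, 24} is a counterexample.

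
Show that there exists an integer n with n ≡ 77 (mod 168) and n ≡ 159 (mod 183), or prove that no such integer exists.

Reduce both congruences modulo 3, which divides 168 and 183: they say n ≡ 77 (mod 3) and n ≡ 159 (mod 3).
However 77 ≡ 2 and 159 ≡ 0 (mod 3), and 2 ≠ 0.
Therefore no such n exists.

No, no such integer exists.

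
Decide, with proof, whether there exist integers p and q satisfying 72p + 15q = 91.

There are no such integers.

gcd(72, 15) = 3, so every integer of the form 72p + 15q is a multiple of 3.
But 91 is not a multiple of 3 (it leaves remainder 1).
Therefore 72p + 15q = 91 has no solution in integers.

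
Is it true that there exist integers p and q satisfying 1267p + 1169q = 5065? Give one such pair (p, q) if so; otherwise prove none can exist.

No, no such integers exist.

gcd(1267, 1169) = 7, so every integer of the form 1267p + 1169q is a multiple of 7.
But 5065 is not a multiple of 7 (it leaves remainder 4).
Therefore 1267p + 1169q = 5065 has no solution in integers.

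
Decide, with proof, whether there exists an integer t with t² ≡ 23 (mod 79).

t = 24

Take t = 24. Then 24² = 576 = 7·79 + 23, so 24² ≡ 23 (mod 79).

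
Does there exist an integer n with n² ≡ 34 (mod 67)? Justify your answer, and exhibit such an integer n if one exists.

No such integer exists.

Apply Euler's criterion with the prime 67: 34 is a quadratic residue iff 34^33 ≡ 1 (mod 67), and a non-residue iff it is ≡ −1.
Repeated squaring mod 67: 34^2 = 1156 ≡ 17; 34^4 ≡ 17² = 289 ≡ 21; 34^8 ≡ 21² = 441 ≡ 39; 34^16 ≡ 39² = 1521 ≡ 47; 34^32 ≡ 47² = 2209 ≡ 65.
Since 33 = 32 + 1, 34^33 ≡ 65 · 34; multiplying out mod 67: 65·34 = 2210 ≡ 66. Thus 34^33 ≡ 66 ≡ −1 (mod 67).
The value −1 means 34 is a non-residue modulo 67, so n² ≡ 34 (mod 67) is impossible.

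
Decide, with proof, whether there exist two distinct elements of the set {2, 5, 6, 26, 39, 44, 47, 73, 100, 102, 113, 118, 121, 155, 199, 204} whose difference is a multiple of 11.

The pair (6, 39) works.

Reduce each element mod 11: 2↦2, 5↦5, 6↦6, 26↦4, 39↦6, 44↦0, 47↦3, 73↦7, 100↦1, 102↦3, 113↦3, 118↦8, 121↦0, 155↦1, 199↦1, 204↦6. The residue 6 repeats (at 6 and 39), and 39 − 6 = 33 = 3·11.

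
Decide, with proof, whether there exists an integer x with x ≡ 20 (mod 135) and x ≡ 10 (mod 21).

No such integer exists.

gcd(135, 21) = 3. If x ≡ 20 (mod 135) and x ≡ 10 (mod 21), then x ≡ 20 (mod 3) and x ≡ 10 (mod 3).
These are incompatible: 20 − 10 = 10 is not divisible by 3.
So no integer satisfies both congruences.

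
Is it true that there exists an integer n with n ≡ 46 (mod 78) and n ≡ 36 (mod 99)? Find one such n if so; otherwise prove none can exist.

No such integer exists.

gcd(78, 99) = 3. If n ≡ 46 (mod 78) and n ≡ 36 (mod 99), then n ≡ 46 (mod 3) and n ≡ 36 (mod 3).
These are incompatible: 46 − 36 = 10 is not divisible by 3.
Therefore no such n exists.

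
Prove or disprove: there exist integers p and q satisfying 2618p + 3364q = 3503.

No, no such integers exist.

gcd(2618, 3364) = 2, so every integer of the form 2618p + 3364q is a multiple of 2.
But 3503 is not a multiple of 2 (it leaves remainder 1).
Hence no integers p, q satisfy the equation.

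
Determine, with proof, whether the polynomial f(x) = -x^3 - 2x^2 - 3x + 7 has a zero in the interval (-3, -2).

Evaluate at the endpoints: f(-3) = 25, f(-2) = 13 — same sign (positive).
The derivative f'(x) = -3x^2 - 4x - 3 is a quadratic with discriminant (-4)² − 4·(-3)·(-3) = -20 < 0; it never vanishes, so it is always negative (sign of the leading coefficient).
So f is strictly decreasing; between -3 and -2 its values lie between f(-3) = 25 and f(-2) = 13, all positive. Therefore f has no root in (-3, -2).

No.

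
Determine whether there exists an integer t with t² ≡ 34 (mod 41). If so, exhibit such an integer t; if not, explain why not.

No, no such integer exists.

41 is prime, so by Euler's criterion 34 is a square mod 41 iff 34^((41−1)/2) = 34^20 ≡ 1 (mod 41).
Squaring successively (mod 41): 34^2 = 1156 ≡ 8; 34^4 ≡ 8² = 64 ≡ 23; 34^8 ≡ 23² = 529 ≡ 37; 34^16 ≡ 37² = 1369 ≡ 16.
Since 20 = 16 + 4, 34^20 ≡ 16 · 23; multiplying out mod 41: 16·23 = 368 ≡ 40. Thus 34^20 ≡ 40 ≡ −1 (mod 41).
The value −1 means 34 is a non-residue modulo 41, so t² ≡ 34 (mod 41) is impossible.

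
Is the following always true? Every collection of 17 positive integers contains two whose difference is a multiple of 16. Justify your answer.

Yes, this is always true.

There are exactly 16 possible remainders on division by 16.
Since 17 > 16, two of the 17 integers must share a residue class by the pigeonhole principle; call them a and b.
Then a ≡ b (mod 16), i.e. 16 ∣ (a − b).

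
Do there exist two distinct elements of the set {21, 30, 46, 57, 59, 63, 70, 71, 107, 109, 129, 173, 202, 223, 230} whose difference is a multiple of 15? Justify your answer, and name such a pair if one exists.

No such pair exists.

Residues mod 15: 21↦6, 30↦0, 46↦1, 57↦12, 59↦14, 63↦3, 70↦10, 71↦11, 107↦2, 109↦4, 129↦9, 173↦8, 202↦7, 223↦13, 230↦5.
All 15 residues are distinct, so no two elements differ by a multiple of 15.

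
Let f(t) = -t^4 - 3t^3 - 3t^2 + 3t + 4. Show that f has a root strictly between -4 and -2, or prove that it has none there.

f has no root in that interval.

f(-4) = -120 and f(-2) = -6, both negative, so a sign-change argument is unavailable; we show f keeps this sign on the whole interval.
Shift to the endpoint -2: with t = -2 − u (0 < u < 2), one computes f(-2 − u) = -u^4 - 5u^3 - 9u^2 - 11u - 6.
The nonzero coefficients here are all negative, so for u > 0 every term is negative (or zero), and the constant term -6 is strictly negative.
So f is strictly negative on (-4, -2); no root exists in the interval.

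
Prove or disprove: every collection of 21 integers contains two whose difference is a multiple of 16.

Yes.

There are exactly 16 possible remainders on division by 16.
With 21 integers and only 16 classes, the pigeonhole principle forces two of them, say a and b, into the same class.
Their difference a − b is then a multiple of 16.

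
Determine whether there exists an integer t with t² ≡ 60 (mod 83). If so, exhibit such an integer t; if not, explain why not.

83 is prime, so by Euler's criterion 60 is a square mod 83 iff 60^((83−1)/2) = 60^41 ≡ 1 (mod 83).
Repeated squaring mod 83: 60^2 = 3600 ≡ 31; 60^4 ≡ 31² = 961 ≡ 48; 60^8 ≡ 48² = 2304 ≡ 63; 60^16 ≡ 63² = 3969 ≡ 68; 60^32 ≡ 68² = 4624 ≡ 59.
Since 41 = 32 + 8 + 1, 60^41 ≡ 59 · 63 · 60; multiplying out mod 83: 59·63 = 3717 ≡ 65, then 65·60 = 3900 ≡ 82. Thus 60^41 ≡ 82 ≡ −1 (mod 83).
The value −1 means 60 is a non-residue modulo 83, so t² ≡ 60 (mod 83) is impossible.

No, no such integer exists.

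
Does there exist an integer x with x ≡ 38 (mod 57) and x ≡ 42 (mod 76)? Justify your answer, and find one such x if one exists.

There is no such integer.

Both moduli are multiples of 19 = gcd(57, 76), so any solution would satisfy x ≡ 38 and x ≡ 42 modulo 19 simultaneously.
However 38 ≡ 0 and 42 ≡ 4 (mod 19), and 0 ≠ 4.
Therefore no such x exists.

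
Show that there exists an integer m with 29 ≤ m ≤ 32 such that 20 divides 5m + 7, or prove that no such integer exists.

No, no such integer m in that range exists.

For m = 29, 30, 31, 32 the values of 5m + 7 modulo 20 are 12, 17, 2, 7 respectively.
Since 0 is absent from this list, 20 ∤ 5m + 7 for every m with 29 ≤ m ≤ 32.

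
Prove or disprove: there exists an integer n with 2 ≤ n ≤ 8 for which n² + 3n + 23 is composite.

n = 8

At n = 8: 8² + 3·8 + 23 = 111 = 3·37, which is composite.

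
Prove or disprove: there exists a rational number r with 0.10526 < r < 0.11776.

Look for a denominator N such that an integer falls strictly between N·0.10526 and N·0.11776. N = 9 works: 9·0.10526 = 0.94734 < 1 < 1.05984 = 9·0.11776.
Hence 1/9 is a rational number with 0.10526 < 1/9 < 0.11776.

r = 1/9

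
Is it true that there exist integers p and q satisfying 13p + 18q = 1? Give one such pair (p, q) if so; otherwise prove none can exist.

Since gcd(13, 18) = 1, every integer is an integer combination of 13 and 18.
Dividing repeatedly: 18 = 1·13 + 5, 13 = 2·5 + 3, 5 = 1·3 + 2, 3 = 1·2 + 1, 2 = 2·1 + 0.
Working back up the chain: 1 = 3 − 1·2 = 3 − (5 − 1·3) = −5 + 2·3 = −5 + 2·(13 − 2·5) = 2·13 − 5·5 = 2·13 − 5·(18 − 1·13) = −5·18 + 7·13. So 13·7 + 18·(-5) = 1.
This gives the solution p = 7, q = -5 directly.
Check: 13·7 + 18·(-5) = 91 − 90 = 1. ✓

p = 7, q = -5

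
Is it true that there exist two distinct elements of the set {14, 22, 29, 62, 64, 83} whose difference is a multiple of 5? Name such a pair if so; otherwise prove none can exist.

14 mod 5 = 4 and 29 mod 5 = 4, so 29 − 14 = 15 = 3·5.

The pair (14, 29) works.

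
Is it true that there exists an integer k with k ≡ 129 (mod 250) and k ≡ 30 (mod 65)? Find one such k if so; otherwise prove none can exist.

There is no such integer.

Reduce both congruences modulo 5, which divides 250 and 65: they say k ≡ 129 (mod 5) and k ≡ 30 (mod 5).
These are incompatible: 129 − 30 = 99 is not divisible by 5.
Therefore no such k exists.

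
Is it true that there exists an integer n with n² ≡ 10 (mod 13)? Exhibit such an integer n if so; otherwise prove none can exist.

n = 6

n = 6 works: 6² = 36, and 36 − 10 = 26 = 2·13.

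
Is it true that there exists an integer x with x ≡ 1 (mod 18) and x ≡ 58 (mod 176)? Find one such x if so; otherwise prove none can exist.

No, no such integer exists.

gcd(18, 176) = 2. If x ≡ 1 (mod 18) and x ≡ 58 (mod 176), then x ≡ 1 (mod 2) and x ≡ 58 (mod 2).
But 1 mod 2 = 1 while 58 mod 2 = 0, a contradiction.
Therefore no such x exists.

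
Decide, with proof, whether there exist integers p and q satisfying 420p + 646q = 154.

p = 248, q = -161

Since gcd(420, 646) = 2 and 154 = 2·77, Bézout's identity guarantees a solution.
Dividing through by 2 reduces the equation to 210p + 323q = 77.
Run the Euclidean algorithm on 323 and 210: 323 = 1·210 + 113, 210 = 1·113 + 97, 113 = 1·97 + 16, 97 = 6·16 + 1, 16 = 16·1 + 0.
Back-substituting, 1 = 97 − 6·16 = 97 − 6·(113 − 1·97) = −6·113 + 7·97 = −6·113 + 7·(210 − 1·113) = 7·210 − 13·113 = 7·210 − 13·(323 − 1·210) = −13·323 + 20·210; that is, 210·20 + 323·(-13) = 1.
Times 77: 210·1540 + 323·(-1001) = 77, so (1540, -1001) solves it.
The general solution is p = 1540 + 323k, q = -1001 − 210k; taking k = -4 gives the smaller pair p = 248, q = -161.
Indeed 420·248 + 646·(-161) = 104160 − 104006 = 154.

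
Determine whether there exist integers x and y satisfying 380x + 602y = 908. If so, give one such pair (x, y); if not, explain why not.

Since gcd(380, 602) = 2 and 908 = 2·454, Bézout's identity guarantees a solution.
Dividing through by 2 reduces the equation to 190x + 301y = 454.
Dividing repeatedly: 301 = 1·190 + 111, 190 = 1·111 + 79, 111 = 1·79 + 32, 79 = 2·32 + 15, 32 = 2·15 + 2, 15 = 7·2 + 1, 2 = 2·1 + 0.
Unwinding: 1 = 15 − 7·2 = 15 − 7·(32 − 2·15) = −7·32 + 15·15 = −7·32 + 15·(79 − 2·32) = 15·79 − 37·32 = 15·79 − 37·(111 − 1·79) = −37·111 + 52·79 = −37·111 + 52·(190 − 1·111) = 52·190 − 89·111 = 52·190 − 89·(301 − 1·190) = −89·301 + 141·190, i.e. 190·141 + 301·(-89) = 1.
Multiplying through by 454: x = 141·454 = 64014, y = (-89)·454 = -40406 is a solution.
Subtracting 212·301 from x and adding 212·190 to y gives the tidier solution (202, -126).
Indeed 380·202 + 602·(-126) = 76760 − 75852 = 908.

x = 202, y = -126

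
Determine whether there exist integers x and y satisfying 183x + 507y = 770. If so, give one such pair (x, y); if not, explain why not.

No such integers exist.

gcd(183, 507) = 3, so every integer of the form 183x + 507y is a multiple of 3.
But 770 = 3·256 + 2, so 3 ∤ 770.
So the equation is unsolvable over ℤ.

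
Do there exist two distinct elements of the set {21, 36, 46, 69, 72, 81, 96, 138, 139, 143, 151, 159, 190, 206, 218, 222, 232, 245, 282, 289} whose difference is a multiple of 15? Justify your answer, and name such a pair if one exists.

Both 21 and 36 leave remainder 6 on division by 15; their difference 15 = 1·15 is a multiple of 15.

21 and 36 are such a pair.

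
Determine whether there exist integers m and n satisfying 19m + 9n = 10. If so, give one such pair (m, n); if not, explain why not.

19 and 9 are coprime, so 19m + 9n ranges over all of ℤ.
Euclidean algorithm: 19 = 2·9 + 1, 9 = 9·1 + 0.
Back-substituting, 1 = 19 − 2·9; that is, 19·1 + 9·(-2) = 1.
Times 10: 19·10 + 9·(-20) = 10, so (10, -20) solves it.
Subtracting 1·9 from m and adding 1·19 to n gives the tidier solution (1, -1).
Check: 19·1 + 9·(-1) = 19 − 9 = 10. ✓

m = 1, n = -1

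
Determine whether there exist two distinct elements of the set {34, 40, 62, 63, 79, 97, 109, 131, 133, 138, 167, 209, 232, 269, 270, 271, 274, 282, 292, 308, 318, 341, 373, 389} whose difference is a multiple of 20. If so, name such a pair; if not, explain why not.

Reduce each element mod 20: 34↦14, 40↦0, 62↦2, 63↦3, 79↦19, 97↦17, 109↦9, 131↦11, 133↦13, 138↦18, 167↦7, 209↦9, 232↦12, 269↦9, 270↦10, 271↦11, 274↦14, 282↦2, 292↦12, 308↦8, 318↦18, 341↦1, 373↦13, 389↦9. The residue 14 repeats (at 34 and 274), and 274 − 34 = 240 = 12·20.

Yes: 34 and 274.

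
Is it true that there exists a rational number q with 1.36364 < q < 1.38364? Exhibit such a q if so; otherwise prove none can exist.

Look for a denominator N such that an integer falls strictly between N·1.36364 and N·1.38364. N = 8 works: 8·1.36364 = 10.90912 < 11 < 11.06912 = 8·1.38364.
Dividing back, 1.36364 < 11/8 < 1.38364, and 11/8 is rational.

q = 11/8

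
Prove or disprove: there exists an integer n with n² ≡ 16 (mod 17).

Take n = 4. Then 4² = 16, and since 0 ≤ 16 < 17 this is already reduced: 4² ≡ 16 (mod 17).

n = 4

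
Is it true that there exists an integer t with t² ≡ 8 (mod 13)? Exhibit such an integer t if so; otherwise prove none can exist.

No, no such integer exists.

Squares mod 13 repeat after t = 6 (as (−t)² = t²); for t = 0..6 they are 0, 1, 4, 9, 3, 12, 10.
The set of squares mod 13 is therefore {0, 1, 3, 4, 9, 10, 12}, which does not contain 8.
Therefore t² ≡ 8 (mod 13) has no solution.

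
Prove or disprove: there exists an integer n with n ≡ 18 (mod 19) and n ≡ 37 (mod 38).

n = 37

gcd(19, 38) = 19. A simultaneous solution exists iff 18 ≡ 37 (mod 19); here 18 mod 19 = 18 = 37 mod 19, so it does.
Step through n = 18, 18 + 19, 18 + 2·19, …: the values 18, 37 reduce mod 38 to 18, 37. The value 37 hits 37.
Check: 37 mod 19 = 18, 37 mod 38 = 37. ✓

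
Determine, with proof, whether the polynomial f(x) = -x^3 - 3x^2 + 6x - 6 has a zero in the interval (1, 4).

f has no root in that interval.

The endpoint values f(1) = -4 and f(4) = -94 are both negative. Claim: f(x) < 0 for every x in (1, 4).
Substitute x = 1 + u, where 0 < u < 3 on the interval. Expanding, f(1 + u) = -u^3 - 6u^2 - 3u - 4.
The nonzero coefficients here are all negative, so for u > 0 every term is negative (or zero), and the constant term -4 is strictly negative.
So f is strictly negative on (1, 4); no root exists in the interval.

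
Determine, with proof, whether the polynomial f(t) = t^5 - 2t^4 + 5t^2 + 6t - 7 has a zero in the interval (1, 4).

The endpoint values f(1) = 3 and f(4) = 609 are both positive. Claim: f(t) > 0 for every t in (1, 4).
Shift to the endpoint 1: with t = 1 + u (0 < u < 3), one computes f(1 + u) = u^5 + 3u^4 + 2u^3 + 3u^2 + 13u + 3.
The nonzero coefficients here are all positive, so for u > 0 every term is positive (or zero), and the constant term 3 is strictly positive.
So f is strictly positive on (1, 4); no root exists in the interval.

No such root exists.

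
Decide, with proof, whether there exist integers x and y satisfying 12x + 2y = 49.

Both 12 and 2 are divisible by gcd(12, 2) = 2, hence so is any combination 12x + 2y.
However 49 leaves remainder 1 on division by 2.
Therefore 12x + 2y = 49 has no solution in integers.

There are no such integers.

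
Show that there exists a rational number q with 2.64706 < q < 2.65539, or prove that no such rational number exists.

q = 53/20

Scale by 20: the interval becomes (52.94120, 53.10780), which contains the integer 53.
Dividing back, 2.64706 < 53/20 < 2.65539, and 53/20 is rational.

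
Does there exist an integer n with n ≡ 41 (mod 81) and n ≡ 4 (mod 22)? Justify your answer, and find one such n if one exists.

gcd(81, 22) = 1, so the Chinese Remainder Theorem guarantees exactly one residue class mod 1782 satisfying both.
Write n = 41 + 81t and require 41 + 81t ≡ 4 (mod 22), i.e. 81t ≡ 7 (mod 22).
81 ≡ 15 (mod 22), so this reads 15t ≡ 7 (mod 22). Invert 15 mod 22 by the Euclidean algorithm: 22 = 1·15 + 7, 15 = 2·7 + 1, 7 = 7·1 + 0; back-substituting, 1 = 15 − 2·7 = 15 − 2·(22 − 1·15) = −2·22 + 3·15. Hence 15·3 ≡ 1, so 15⁻¹ ≡ 3 (mod 22).
Multiplying by 3: t ≡ 3·7 = 21 (mod 22).
Taking t = 21 gives n = 41 + 81·21 = 1742.
Verify: 1742 = 21·81 + 41 and 1742 = 79·22 + 4. ✓

n = 1742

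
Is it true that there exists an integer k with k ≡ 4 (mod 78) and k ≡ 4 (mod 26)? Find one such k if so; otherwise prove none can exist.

The moduli are not coprime: gcd(78, 26) = 26. Compatibility requires 26 ∣ (4 − 4) = 0, which holds, so solutions exist.
In fact k = 4 itself already satisfies 4 mod 26 = 4.
Verify: 4 = 0·78 + 4 and 4 = 0·26 + 4. ✓

k = 4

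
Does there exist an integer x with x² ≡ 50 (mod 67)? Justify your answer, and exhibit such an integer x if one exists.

67 is prime, so by Euler's criterion 50 is a square mod 67 iff 50^((67−1)/2) = 50^33 ≡ 1 (mod 67).
Repeated squaring mod 67: 50^2 = 2500 ≡ 21; 50^4 ≡ 21² = 441 ≡ 39; 50^8 ≡ 39² = 1521 ≡ 47; 50^16 ≡ 47² = 2209 ≡ 65; 50^32 ≡ 65² = 4225 ≡ 4.
Since 33 = 32 + 1, 50^33 ≡ 4 · 50; multiplying out mod 67: 4·50 = 200 ≡ 66. Thus 50^33 ≡ 66 ≡ −1 (mod 67).
By Euler's criterion 50 is a quadratic non-residue mod 67: no x satisfies x² ≡ 50 (mod 67).

No, no such integer exists.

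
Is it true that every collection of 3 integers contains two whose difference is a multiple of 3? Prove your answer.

Take the 3 consecutive integers 2, 3, 4: their residues mod 3 are all distinct because 3 ≤ 3.
No two share a residue, so no pair has difference divisible by 3; the claim fails for this set.

No, the set {2, 3, 4} is a counterexample.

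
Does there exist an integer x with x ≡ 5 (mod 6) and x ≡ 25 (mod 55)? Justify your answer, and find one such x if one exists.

Since 6 and 55 share no common factor, CRT says the pair of congruences has a solution (unique mod 330).
Write x = 5 + 6t and require 5 + 6t ≡ 25 (mod 55), i.e. 6t ≡ 20 (mod 55).
Note 6·46 = 276 ≡ 1 (mod 55) (as 276 − 1 = 5·55), so 6⁻¹ ≡ 46.
Therefore t ≡ 46·20 = 920 ≡ 40 (mod 55).
With t = 40: x = 5 + 6·40 = 245.
Check: 245 mod 6 = 5, 245 mod 55 = 25. ✓

x = 245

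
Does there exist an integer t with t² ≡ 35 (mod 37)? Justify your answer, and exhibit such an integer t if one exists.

No, no such integer exists.

37 is prime, so by Euler's criterion 35 is a square mod 37 iff 35^((37−1)/2) = 35^18 ≡ 1 (mod 37).
Repeated squaring mod 37: 35^2 = 1225 ≡ 4; 35^4 ≡ 4² = 16 ≡ 16; 35^8 ≡ 16² = 256 ≡ 34; 35^16 ≡ 34² = 1156 ≡ 9.
Since 18 = 16 + 2, 35^18 ≡ 9 · 4; multiplying out mod 37: 9·4 = 36 ≡ 36. Thus 35^18 ≡ 36 ≡ −1 (mod 37).
The value −1 means 35 is a non-residue modulo 37, so t² ≡ 35 (mod 37) is impossible.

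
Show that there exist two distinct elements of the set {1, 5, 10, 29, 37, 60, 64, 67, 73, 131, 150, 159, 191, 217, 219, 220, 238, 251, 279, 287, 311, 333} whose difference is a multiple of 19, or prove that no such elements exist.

Reduce each element mod 19: 1↦1, 5↦5, 10↦10, 29↦10, 37↦18, 60↦3, 64↦7, 67↦10, 73↦16, 131↦17, 150↦17, 159↦7, 191↦1, 217↦8, 219↦10, 220↦11, 238↦10, 251↦4, 279↦13, 287↦2, 311↦7, 333↦10. The residue 1 repeats (at 1 and 191), and 191 − 1 = 190 = 10·19.

1 and 191 are such a pair.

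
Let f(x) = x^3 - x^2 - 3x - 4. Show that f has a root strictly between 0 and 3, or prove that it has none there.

Yes, f has a root in the interval.

f(0) = -4 and f(3) = 5, which have opposite signs.
f is continuous everywhere (it is a polynomial), in particular on [0, 3].
By the Intermediate Value Theorem, f takes the value 0 somewhere in the open interval.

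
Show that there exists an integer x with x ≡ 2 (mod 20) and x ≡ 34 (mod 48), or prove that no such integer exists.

x = 82

gcd(20, 48) = 4. A simultaneous solution exists iff 2 ≡ 34 (mod 4); here 2 mod 4 = 2 = 34 mod 4, so it does.
Step through x = 2, 2 + 20, 2 + 2·20, …: the values 2, 22, 42, 62, 82 reduce mod 48 to 2, 22, 42, 14, 34. The value 82 hits 34.
Check: 82 mod 20 = 2, 82 mod 48 = 34. ✓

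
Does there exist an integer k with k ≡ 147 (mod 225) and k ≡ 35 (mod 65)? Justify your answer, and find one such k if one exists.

Both moduli are multiples of 5 = gcd(225, 65), so any solution would satisfy k ≡ 147 and k ≡ 35 modulo 5 simultaneously.
These are incompatible: 147 − 35 = 112 is not divisible by 5.
Therefore no such k exists.

No such integer exists.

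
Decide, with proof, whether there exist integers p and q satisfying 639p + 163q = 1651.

p = 36, q = -131

639 and 163 are coprime, so 639p + 163q ranges over all of ℤ.
Euclidean algorithm: 639 = 3·163 + 150, 163 = 1·150 + 13, 150 = 11·13 + 7, 13 = 1·7 + 6, 7 = 1·6 + 1, 6 = 6·1 + 0.
Back-substituting, 1 = 7 − 1·6 = 7 − (13 − 1·7) = −13 + 2·7 = −13 + 2·(150 − 11·13) = 2·150 − 23·13 = 2·150 − 23·(163 − 1·150) = −23·163 + 25·150 = −23·163 + 25·(639 − 3·163) = 25·639 − 98·163; that is, 639·25 + 163·(-98) = 1.
Multiplying through by 1651: p = 25·1651 = 41275, q = (-98)·1651 = -161798 is a solution.
The general solution is p = 41275 + 163k, q = -161798 − 639k; taking k = -253 gives the smaller pair p = 36, q = -131.
Check: 639·36 + 163·(-131) = 23004 − 21353 = 1651. ✓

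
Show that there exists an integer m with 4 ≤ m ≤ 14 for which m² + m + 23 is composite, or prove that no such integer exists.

m = 11

At m = 11: 11² + 11 + 23 = 155 = 5·31, which is composite.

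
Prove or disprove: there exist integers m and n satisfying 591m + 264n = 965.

Any value of 591m + 264n is a multiple of gcd(591, 264) = 3.
But 965 is not a multiple of 3 (it leaves remainder 2).
Hence no integers m, n satisfy the equation.

No, no such integers exist.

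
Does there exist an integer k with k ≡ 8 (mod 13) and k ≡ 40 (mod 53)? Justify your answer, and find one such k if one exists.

Since 13 and 53 share no common factor, CRT says the pair of congruences has a solution (unique mod 689).
Write k = 8 + 13t and require 8 + 13t ≡ 40 (mod 53), i.e. 13t ≡ 32 (mod 53).
Invert 13 mod 53 by the Euclidean algorithm: 53 = 4·13 + 1, 13 = 13·1 + 0; back-substituting, 1 = 53 − 4·13. Hence 13·(-4) ≡ 1, so 13⁻¹ ≡ -4 ≡ 49 (mod 53).
Multiplying by 49: t ≡ 49·32 = 1568 ≡ 31 (mod 53).
With t = 31: k = 8 + 13·31 = 411.
Indeed 411 ≡ 8 (mod 13) and 411 ≡ 40 (mod 53).

k = 411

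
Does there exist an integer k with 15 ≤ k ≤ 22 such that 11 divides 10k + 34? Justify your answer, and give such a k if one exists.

For k = 15, 16, …, 22 the values of 10k + 34 modulo 11 are 8, 7, 6, 5, 4, 3, 2, 1 respectively.
Since 0 is absent from this list, 11 ∤ 10k + 34 for every k with 15 ≤ k ≤ 22.

There is no such integer k in that range.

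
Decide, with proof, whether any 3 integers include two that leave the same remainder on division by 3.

No, the set {13, 14, 15} is a counterexample.

Consider the 3 integers 13, 14, 15. They lie in distinct residue classes modulo 3, since 3 ≤ 3.
So no two of them leave the same remainder on division by 3; the claim fails for this set.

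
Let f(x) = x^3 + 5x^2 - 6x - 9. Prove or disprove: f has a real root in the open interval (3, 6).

No such root exists.

f(3) = 45 and f(6) = 351, both positive, so a sign-change argument is unavailable; we show f keeps this sign on the whole interval.
Shift to the endpoint 3: with x = 3 + u (0 < u < 3), one computes f(3 + u) = u^3 + 14u^2 + 51u + 45.
All 4 nonzero coefficients of this polynomial in u are positive; hence for u > 0 the value is a sum of positive terms (the constant 45 among them).
So f is strictly positive on (3, 6); no root exists in the interval.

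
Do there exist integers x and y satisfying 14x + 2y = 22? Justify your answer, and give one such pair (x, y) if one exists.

gcd(14, 2) = 2, and 2 divides 22, so integer solutions exist.
Dividing through by 2 reduces the equation to 7x + 1y = 11.
With a unit coefficient on y, (x, y) = (0, 11) is an immediate solution.
Indeed 14·0 + 2·11 = 0 + 22 = 22.

x = 0, y = 11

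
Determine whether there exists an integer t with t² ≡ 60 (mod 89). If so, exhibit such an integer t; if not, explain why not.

No, no such integer exists.

Apply Euler's criterion with the prime 89: 60 is a quadratic residue iff 60^44 ≡ 1 (mod 89), and a non-residue iff it is ≡ −1.
Repeated squaring mod 89: 60^2 = 3600 ≡ 40; 60^4 ≡ 40² = 1600 ≡ 87; 60^8 ≡ 87² = 7569 ≡ 4; 60^16 ≡ 4² = 16 ≡ 16; 60^32 ≡ 16² = 256 ≡ 78.
Since 44 = 32 + 8 + 4, 60^44 ≡ 78 · 4 · 87; multiplying out mod 89: 78·4 = 312 ≡ 45, then 45·87 = 3915 ≡ 88. Thus 60^44 ≡ 88 ≡ −1 (mod 89).
By Euler's criterion 60 is a quadratic non-residue mod 89: no t satisfies t² ≡ 60 (mod 89).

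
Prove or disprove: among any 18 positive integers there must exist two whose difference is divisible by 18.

Take the 18 consecutive integers 52, 53, …, 69: their residues mod 18 are all distinct because 18 ≤ 18.
No two share a residue, so no pair has difference divisible by 18; the claim fails for this set.

No; for instance {52, 53, 54, 55, 56, 57, 58, 59, 60, 61, 62, 63, 64, 65, 66, 67, 68, 69} is a counterexample.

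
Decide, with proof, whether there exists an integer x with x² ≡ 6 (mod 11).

No, no such integer exists.

Computing x² mod 11 for x = 0, 1, …, 5 (enough, by the symmetry x ↦ 11 − x) gives 0, 1, 4, 9, 5, 3.
So the quadratic residues mod 11 are {0, 1, 3, 4, 5, 9}, and 6 is not among them.
Hence no integer x has x² ≡ 6 (mod 11).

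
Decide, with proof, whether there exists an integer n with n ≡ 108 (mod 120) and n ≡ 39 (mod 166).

gcd(120, 166) = 2. If n ≡ 108 (mod 120) and n ≡ 39 (mod 166), then n ≡ 108 (mod 2) and n ≡ 39 (mod 2).
However 108 ≡ 0 and 39 ≡ 1 (mod 2), and 0 ≠ 1.
Hence the system has no solution.

There is no such integer.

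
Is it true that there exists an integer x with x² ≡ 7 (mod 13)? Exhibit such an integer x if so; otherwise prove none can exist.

No, no such integer exists.

Squares mod 13 repeat after x = 6 (as (−x)² = x²); for x = 0..6 they are 0, 1, 4, 9, 3, 12, 10.
So the quadratic residues mod 13 are {0, 1, 3, 4, 9, 10, 12}, and 7 is not among them.
Hence no integer x has x² ≡ 7 (mod 13).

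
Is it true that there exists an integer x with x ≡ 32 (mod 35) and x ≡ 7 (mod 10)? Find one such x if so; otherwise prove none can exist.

Here gcd(35, 10) = 5, and both 32 and 7 leave remainder 2 mod 5, so the system is consistent.
List candidates x ≡ 32 (mod 35): 32, 67. Modulo 10 these are 2, 7; 67 gives 7 as required.
Indeed 67 ≡ 32 (mod 35) and 67 ≡ 7 (mod 10).

x = 67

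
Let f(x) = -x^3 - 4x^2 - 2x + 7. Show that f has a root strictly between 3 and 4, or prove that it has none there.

f has no root in that interval.

The endpoint values f(3) = -62 and f(4) = -129 are both negative. Claim: f(x) < 0 for every x in (3, 4).
Shift to the endpoint 3: with x = 3 + u (0 < u < 1), one computes f(3 + u) = -u^3 - 13u^2 - 53u - 62.
The nonzero coefficients here are all negative, so for u > 0 every term is negative (or zero), and the constant term -62 is strictly negative.
Therefore f(x) < 0 throughout (3, 4), and f has no zero there.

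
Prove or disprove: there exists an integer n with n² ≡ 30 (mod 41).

No such integer exists.

41 is prime, so by Euler's criterion 30 is a square mod 41 iff 30^((41−1)/2) = 30^20 ≡ 1 (mod 41).
Repeated squaring mod 41: 30^2 = 900 ≡ 39; 30^4 ≡ 39² = 1521 ≡ 4; 30^8 ≡ 4² = 16 ≡ 16; 30^16 ≡ 16² = 256 ≡ 10.
Since 20 = 16 + 4, 30^20 ≡ 10 · 4; multiplying out mod 41: 10·4 = 40 ≡ 40. Thus 30^20 ≡ 40 ≡ −1 (mod 41).
The value −1 means 30 is a non-residue modulo 41, so n² ≡ 30 (mod 41) is impossible.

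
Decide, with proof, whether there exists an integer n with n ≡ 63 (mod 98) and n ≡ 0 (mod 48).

gcd(98, 48) = 2. If n ≡ 63 (mod 98) and n ≡ 0 (mod 48), then n ≡ 63 (mod 2) and n ≡ 0 (mod 2).
But 63 mod 2 = 1 while 0 mod 2 = 0, a contradiction.
Hence the system has no solution.

No, no such integer exists.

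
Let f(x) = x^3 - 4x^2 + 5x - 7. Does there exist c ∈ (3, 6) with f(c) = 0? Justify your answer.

Such a root exists.

f(3) = -1 and f(6) = 95, which have opposite signs.
Since f is a polynomial it is continuous on [3, 6].
By the Intermediate Value Theorem, f takes the value 0 somewhere in the open interval.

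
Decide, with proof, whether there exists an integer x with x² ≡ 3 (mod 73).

x = 21

x = 21 works: 21² = 441, and 441 − 3 = 438 = 6·73.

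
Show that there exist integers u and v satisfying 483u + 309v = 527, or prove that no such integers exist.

No, no such integers exist.

Any value of 483u + 309v is a multiple of gcd(483, 309) = 3.
However 527 leaves remainder 2 on division by 3.
So the equation is unsolvable over ℤ.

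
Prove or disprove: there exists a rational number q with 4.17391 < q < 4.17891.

Scale by 17: the interval becomes (70.95647, 71.04147), which contains the integer 71.
So q = 71/17 works: it is a ratio of integers, and dividing 17·4.17391 < 71 < 17·4.17891 through by 17 gives 4.17391 < 71/17 < 4.17891.

q = 71/17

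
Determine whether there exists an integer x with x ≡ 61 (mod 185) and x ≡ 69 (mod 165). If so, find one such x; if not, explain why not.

No such integer exists.

Reduce both congruences modulo 5, which divides 185 and 165: they say x ≡ 61 (mod 5) and x ≡ 69 (mod 5).
These are incompatible: 61 − 69 = -8 is not divisible by 5.
So no integer satisfies both congruences.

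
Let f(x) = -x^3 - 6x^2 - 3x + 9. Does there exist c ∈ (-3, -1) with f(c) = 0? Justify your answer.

f(-3) = -9 and f(-1) = 7, which have opposite signs.
As a polynomial, f is continuous on every closed interval.
The Intermediate Value Theorem then guarantees some c ∈ (-3, -1) with f(c) = 0.

Yes, f has a root in the interval.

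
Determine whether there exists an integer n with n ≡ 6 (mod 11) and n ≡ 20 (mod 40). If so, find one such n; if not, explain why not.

n = 380

Since 11 and 40 share no common factor, CRT says the pair of congruences has a solution (unique mod 440).
Write n = 6 + 11t and require 6 + 11t ≡ 20 (mod 40), i.e. 11t ≡ 14 (mod 40).
Invert 11 mod 40 by the Euclidean algorithm: 40 = 3·11 + 7, 11 = 1·7 + 4, 7 = 1·4 + 3, 4 = 1·3 + 1, 3 = 3·1 + 0; back-substituting, 1 = 4 − 1·3 = 4 − (7 − 1·4) = −7 + 2·4 = −7 + 2·(11 − 1·7) = 2·11 − 3·7 = 2·11 − 3·(40 − 3·11) = −3·40 + 11·11. Hence 11·11 ≡ 1, so 11⁻¹ ≡ 11 (mod 40).
Multiplying by 11: t ≡ 11·14 = 154 ≡ 34 (mod 40).
Taking t = 34 gives n = 6 + 11·34 = 380.
Indeed 380 ≡ 6 (mod 11) and 380 ≡ 20 (mod 40).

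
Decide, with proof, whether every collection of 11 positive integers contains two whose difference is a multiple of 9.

Yes, this is always true.

Each integer lies in one of the 9 residue classes modulo 9.
With 11 integers and only 9 classes, the pigeonhole principle forces two of them, say a and b, into the same class.
Then a ≡ b (mod 9), i.e. 9 ∣ (a − b).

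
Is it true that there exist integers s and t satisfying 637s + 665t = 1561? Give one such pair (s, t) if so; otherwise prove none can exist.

Every value of 637s + 665t is a multiple of gcd(637, 665) = 7; since 7 ∣ 1561, solutions exist.
Dividing through by 7 reduces the equation to 91s + 95t = 223.
Run the Euclidean algorithm on 95 and 91: 95 = 1·91 + 4, 91 = 22·4 + 3, 4 = 1·3 + 1, 3 = 3·1 + 0.
Back-substituting, 1 = 4 − 1·3 = 4 − (91 − 22·4) = −91 + 23·4 = −91 + 23·(95 − 1·91) = 23·95 − 24·91; that is, 91·(-24) + 95·23 = 1.
Multiplying through by 223: s = (-24)·223 = -5352, t = 23·223 = 5129 is a solution.
The general solution is s = -5352 + 95k, t = 5129 − 91k; taking k = 57 gives the smaller pair s = 63, t = -58.
Check: 637·63 + 665·(-58) = 40131 − 38570 = 1561. ✓

s = 63, t = -58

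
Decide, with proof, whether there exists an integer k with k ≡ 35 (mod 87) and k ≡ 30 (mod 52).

Since 87 and 52 share no common factor, CRT says the pair of congruences has a solution (unique mod 4524).
Write k = 35 + 87t and require 35 + 87t ≡ 30 (mod 52), i.e. 87t ≡ 47 (mod 52).
87 ≡ 35 (mod 52), so this reads 35t ≡ 47 (mod 52). To invert 35 modulo 52: 52 = 1·35 + 17, 35 = 2·17 + 1, 17 = 17·1 + 0, and unwinding, 1 = 35 − 2·17 = 35 − 2·(52 − 1·35) = −2·52 + 3·35. Thus 35⁻¹ ≡ 3 (mod 52).
Therefore t ≡ 3·47 = 141 ≡ 37 (mod 52).
Taking t = 37 gives k = 35 + 87·37 = 3254.
Indeed 3254 ≡ 35 (mod 87) and 3254 ≡ 30 (mod 52).

k = 3254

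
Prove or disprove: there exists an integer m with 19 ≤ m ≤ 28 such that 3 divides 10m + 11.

m = 19

m = 19 works, since 10·19 + 11 = 201 = 67·3.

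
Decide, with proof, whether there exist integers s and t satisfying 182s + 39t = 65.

s = 1, t = -3

Since gcd(182, 39) = 13 and 65 = 13·5, Bézout's identity guarantees a solution.
Dividing through by 13 reduces the equation to 14s + 3t = 5.
Run the Euclidean algorithm on 14 and 3: 14 = 4·3 + 2, 3 = 1·2 + 1, 2 = 2·1 + 0.
Unwinding: 1 = 3 − 1·2 = 3 − (14 − 4·3) = −14 + 5·3, i.e. 14·(-1) + 3·5 = 1.
Times 5: 14·(-5) + 3·25 = 5, so (-5, 25) solves it.
Adding 2·3 to s and subtracting 2·14 from t gives the tidier solution (1, -3).
Indeed 182·1 + 39·(-3) = 182 − 117 = 65.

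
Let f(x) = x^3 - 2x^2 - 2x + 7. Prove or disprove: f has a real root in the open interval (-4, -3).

f(-4) = -81 and f(-3) = -32, both negative, so a sign-change argument is unavailable; we show f keeps this sign on the whole interval.
Substitute x = -3 − u, where 0 < u < 1 on the interval. Expanding, f(-3 − u) = -u^3 - 11u^2 - 37u - 32.
The nonzero coefficients here are all negative, so for u > 0 every term is negative (or zero), and the constant term -32 is strictly negative.
So f is strictly negative on (-4, -3); no root exists in the interval.

No.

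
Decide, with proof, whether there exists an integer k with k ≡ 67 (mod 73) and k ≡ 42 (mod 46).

Since 73 and 46 share no common factor, CRT says the pair of congruences has a solution (unique mod 3358).
Any solution of the first congruence is k = 67 + 73t; substituting into the second, 73t ≡ 42 − 67 ≡ 21 (mod 46).
73 ≡ 27 (mod 46), so this reads 27t ≡ 21 (mod 46). Note 27·29 = 783 ≡ 1 (mod 46) (as 783 − 1 = 17·46), so 27⁻¹ ≡ 29.
Therefore t ≡ 29·21 = 609 ≡ 11 (mod 46).
With t = 11: k = 67 + 73·11 = 870.
Verify: 870 = 11·73 + 67 and 870 = 18·46 + 42. ✓

k = 870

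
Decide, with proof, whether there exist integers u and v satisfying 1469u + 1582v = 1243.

Every value of 1469u + 1582v is a multiple of gcd(1469, 1582) = 113; since 113 ∣ 1243, solutions exist.
Dividing through by 113 reduces the equation to 13u + 14v = 11.
Euclidean algorithm: 14 = 1·13 + 1, 13 = 13·1 + 0.
Working back up the chain: 1 = 14 − 1·13. So 13·(-1) + 14·1 = 1.
Multiplying through by 11: u = (-1)·11 = -11, v = 1·11 = 11 is a solution.
Shifting by a multiple of (14, −13) keeps it a solution: u = -11 + 1·14 = 3, v = 11 − 1·13 = -2.
Check: 1469·3 + 1582·(-2) = 4407 − 3164 = 1243. ✓

u = 3, v = -2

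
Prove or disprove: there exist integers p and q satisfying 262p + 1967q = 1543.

262 and 1967 are coprime, so 262p + 1967q ranges over all of ℤ.
Run the Euclidean algorithm on 1967 and 262: 1967 = 7·262 + 133, 262 = 1·133 + 129, 133 = 1·129 + 4, 129 = 32·4 + 1, 4 = 4·1 + 0.
Working back up the chain: 1 = 129 − 32·4 = 129 − 32·(133 − 1·129) = −32·133 + 33·129 = −32·133 + 33·(262 − 1·133) = 33·262 − 65·133 = 33·262 − 65·(1967 − 7·262) = −65·1967 + 488·262. So 262·488 + 1967·(-65) = 1.
Scaling by 1543 gives the particular solution (p, q) = (752984, -100295).
The general solution is p = 752984 + 1967k, q = -100295 − 262k; taking k = -382 gives the smaller pair p = 1590, q = -211.
Check: 262·1590 + 1967·(-211) = 416580 − 415037 = 1543. ✓

p = 1590, q = -211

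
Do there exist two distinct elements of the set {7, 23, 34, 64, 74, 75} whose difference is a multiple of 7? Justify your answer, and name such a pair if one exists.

There is no such pair.

Reduce each element modulo 7: 7↦0, 23↦2, 34↦6, 64↦1, 74↦4, 75↦5.
No residue repeats among the 6 elements, so no pair has difference ≡ 0 (mod 7).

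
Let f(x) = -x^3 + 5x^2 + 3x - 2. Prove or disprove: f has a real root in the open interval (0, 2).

Such a root exists.

f(0) = -2 and f(2) = 16, which have opposite signs.
f is continuous everywhere (it is a polynomial), in particular on [0, 2].
By the Intermediate Value Theorem f must vanish at some point of (0, 2).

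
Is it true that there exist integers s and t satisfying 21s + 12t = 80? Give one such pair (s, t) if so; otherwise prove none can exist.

Any value of 21s + 12t is a multiple of gcd(21, 12) = 3.
But 80 = 3·26 + 2, so 3 ∤ 80.
So the equation is unsolvable over ℤ.

No such integers exist.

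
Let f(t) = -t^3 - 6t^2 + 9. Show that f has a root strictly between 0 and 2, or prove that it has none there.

f(0) = 9 and f(2) = -23, which have opposite signs.
f is continuous everywhere (it is a polynomial), in particular on [0, 2].
By the Intermediate Value Theorem f must vanish at some point of (0, 2).

Yes, f has a root in the interval.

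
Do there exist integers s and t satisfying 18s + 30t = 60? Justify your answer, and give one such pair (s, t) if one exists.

s = 0, t = 2

Every value of 18s + 30t is a multiple of gcd(18, 30) = 6; since 6 ∣ 60, solutions exist.
Dividing through by 6 reduces the equation to 3s + 5t = 10.
Dividing repeatedly: 5 = 1·3 + 2, 3 = 1·2 + 1, 2 = 2·1 + 0.
Unwinding: 1 = 3 − 1·2 = 3 − (5 − 1·3) = −5 + 2·3, i.e. 3·2 + 5·(-1) = 1.
Times 10: 3·20 + 5·(-10) = 10, so (20, -10) solves it.
Shifting by a multiple of (5, −3) keeps it a solution: s = 20 − 4·5 = 0, t = -10 + 4·3 = 2.
Check: 18·0 + 30·2 = 0 + 60 = 60. ✓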